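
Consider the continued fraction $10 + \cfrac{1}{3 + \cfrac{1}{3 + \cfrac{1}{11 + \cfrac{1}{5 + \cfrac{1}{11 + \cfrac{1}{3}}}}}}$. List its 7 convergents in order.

Using the convergent recurrence p_i = a_i*p_{i-1} + p_{i-2}, q_i = a_i*q_{i-1} + q_{i-2} with p_{-2}=0, p_{-1}=1, q_{-2}=1, q_{-1}=0:
  i=0: a_0=10, p_0 = 10*1 + 0 = 10, q_0 = 10*0 + 1 = 1.
  i=1: a_1=3, p_1 = 3*10 + 1 = 31, q_1 = 3*1 + 0 = 3.
  i=2: a_2=3, p_2 = 3*31 + 10 = 103, q_2 = 3*3 + 1 = 10.
  i=3: a_3=11, p_3 = 11*103 + 31 = 1164, q_3 = 11*10 + 3 = 113.
  i=4: a_4=5, p_4 = 5*1164 + 103 = 5923, q_4 = 5*113 + 10 = 575.
  i=5: a_5=11, p_5 = 11*5923 + 1164 = 66317, q_5 = 11*575 + 113 = 6438.
  i=6: a_6=3, p_6 = 3*66317 + 5923 = 204874, q_6 = 3*6438 + 575 = 19889.

10/1, 31/3, 103/10, 1164/113, 5923/575, 66317/6438, 204874/19889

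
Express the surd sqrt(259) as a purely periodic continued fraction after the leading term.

Write x_i = (sqrt(259) + m_i)/d_i with (m_0, d_0) = (0, 1). a_0 = floor(sqrt(259)) = 16, since 16^2 = 256 <= 259 < 289 = 17^2.
Iterate m_{i+1} = d_i*a_i - m_i, d_{i+1} = (259 - m_{i+1}^2)/d_i, a_{i+1} = floor((a_0 + m_{i+1})/d_{i+1}):
  m_1 = 1*16 - 0 = 16, d_1 = (259 - 16^2)/1 = 3/1 = 3, a_1 = floor((16 + 16)/3) = 10.
  m_2 = 3*10 - 16 = 14, d_2 = (259 - 14^2)/3 = 63/3 = 21, a_2 = floor((16 + 14)/21) = 1.
  m_3 = 21*1 - 14 = 7, d_3 = (259 - 7^2)/21 = 210/21 = 10, a_3 = floor((16 + 7)/10) = 2.
  m_4 = 10*2 - 7 = 13, d_4 = (259 - 13^2)/10 = 90/10 = 9, a_4 = floor((16 + 13)/9) = 3.
  m_5 = 9*3 - 13 = 14, d_5 = (259 - 14^2)/9 = 63/9 = 7, a_5 = floor((16 + 14)/7) = 4.
  m_6 = 7*4 - 14 = 14, d_6 = (259 - 14^2)/7 = 63/7 = 9, a_6 = floor((16 + 14)/9) = 3.
  m_7 = 9*3 - 14 = 13, d_7 = (259 - 13^2)/9 = 90/9 = 10, a_7 = floor((16 + 13)/10) = 2.
  m_8 = 10*2 - 13 = 7, d_8 = (259 - 7^2)/10 = 210/10 = 21, a_8 = floor((16 + 7)/21) = 1.
  m_9 = 21*1 - 7 = 14, d_9 = (259 - 14^2)/21 = 63/21 = 3, a_9 = floor((16 + 14)/3) = 10.
  m_10 = 3*10 - 14 = 16, d_10 = (259 - 16^2)/3 = 3/3 = 1, a_10 = floor((16 + 16)/1) = 32.
  m_11 = 1*32 - 16 = 16, d_11 = (259 - 16^2)/1 = 3/1 = 3: (m_11, d_11) = (m_1, d_1) = (16, 3), so from here the quotients repeat a_1, ..., a_10; the period length is 10.
Hence the expansion of sqrt(259) is a_0 = 16 followed by the repeating block 10, 1, 2, 3, 4, 3, 2, 1, 10, 32 (period 10).

[16; (10, 1, 2, 3, 4, 3, 2, 1, 10, 32)]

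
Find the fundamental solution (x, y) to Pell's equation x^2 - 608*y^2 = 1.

First expand sqrt(608) as a continued fraction. With x_i = (sqrt(608) + m_i)/d_i and (m_0, d_0) = (0, 1): a_0 = floor(sqrt(608)) = 24, since 24^2 = 576 <= 608 < 625 = 25^2.
Iterate m_{i+1} = d_i*a_i - m_i, d_{i+1} = (608 - m_{i+1}^2)/d_i, a_{i+1} = floor((a_0 + m_{i+1})/d_{i+1}):
  m_1 = 1*24 - 0 = 24, d_1 = (608 - 24^2)/1 = 32/1 = 32, a_1 = floor((24 + 24)/32) = 1.
  m_2 = 32*1 - 24 = 8, d_2 = (608 - 8^2)/32 = 544/32 = 17, a_2 = floor((24 + 8)/17) = 1.
  m_3 = 17*1 - 8 = 9, d_3 = (608 - 9^2)/17 = 527/17 = 31, a_3 = floor((24 + 9)/31) = 1.
  m_4 = 31*1 - 9 = 22, d_4 = (608 - 22^2)/31 = 124/31 = 4, a_4 = floor((24 + 22)/4) = 11.
  m_5 = 4*11 - 22 = 22, d_5 = (608 - 22^2)/4 = 124/4 = 31, a_5 = floor((24 + 22)/31) = 1.
  m_6 = 31*1 - 22 = 9, d_6 = (608 - 9^2)/31 = 527/31 = 17, a_6 = floor((24 + 9)/17) = 1.
  m_7 = 17*1 - 9 = 8, d_7 = (608 - 8^2)/17 = 544/17 = 32, a_7 = floor((24 + 8)/32) = 1.
  m_8 = 32*1 - 8 = 24, d_8 = (608 - 24^2)/32 = 32/32 = 1, a_8 = floor((24 + 24)/1) = 48.
  m_9 = 1*48 - 24 = 24, d_9 = (608 - 24^2)/1 = 32/1 = 32: (m_9, d_9) = (m_1, d_1) = (24, 32), so from here the quotients repeat a_1, ..., a_8; the period length is 8.
So sqrt(608) = [24; (1, 1, 1, 11, 1, 1, 1, 48)] with period length k = 8.
k is even, so the fundamental solution of x^2 - 608y^2 = 1 is (p_{k-1}, q_{k-1}) = (p_7, q_7); compute convergents through index 7.
Convergents (p_i = a_i*p_{i-1} + p_{i-2}, q_i = a_i*q_{i-1} + q_{i-2} with p_{-2}=0, p_{-1}=1, q_{-2}=1, q_{-1}=0):
  i=0: a_0=24, p_0 = 24*1 + 0 = 24, q_0 = 24*0 + 1 = 1.
  i=1: a_1=1, p_1 = 1*24 + 1 = 25, q_1 = 1*1 + 0 = 1.
  i=2: a_2=1, p_2 = 1*25 + 24 = 49, q_2 = 1*1 + 1 = 2.
  i=3: a_3=1, p_3 = 1*49 + 25 = 74, q_3 = 1*2 + 1 = 3.
  i=4: a_4=11, p_4 = 11*74 + 49 = 863, q_4 = 11*3 + 2 = 35.
  i=5: a_5=1, p_5 = 1*863 + 74 = 937, q_5 = 1*35 + 3 = 38.
  i=6: a_6=1, p_6 = 1*937 + 863 = 1800, q_6 = 1*38 + 35 = 73.
  i=7: a_7=1, p_7 = 1*1800 + 937 = 2737, q_7 = 1*73 + 38 = 111.
Check: 2737^2 - 608*111^2 = 7491169 - 7491168 = 1, so (x, y) = (2737, 111) solves the equation, and by the theorem it is the least positive solution.

(x, y) = (2737, 111)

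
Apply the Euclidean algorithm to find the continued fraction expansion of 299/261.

Run the Euclidean algorithm on 299 and 261; the successive quotients are the partial quotients a_0, a_1, ... (each step inverts the fractional part left over by the previous one):
  299 = 1*261 + 38, so a_0 = 1.
  261 = 6*38 + 33, so a_1 = 6.
  38 = 1*33 + 5, so a_2 = 1.
  33 = 6*5 + 3, so a_3 = 6.
  5 = 1*3 + 2, so a_4 = 1.
  3 = 1*2 + 1, so a_5 = 1.
  2 = 2*1 + 0, so a_6 = 2.
The remainder reaches 0 after 7 divisions, so the expansion has 7 partial quotients, read off in order.

[1; 6, 1, 6, 1, 1, 2]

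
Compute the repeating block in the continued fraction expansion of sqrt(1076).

[32; (1, 4, 16, 4, 1, 64)]

Write x_i = (sqrt(1076) + m_i)/d_i with (m_0, d_0) = (0, 1). a_0 = floor(sqrt(1076)) = 32, since 32^2 = 1024 <= 1076 < 1089 = 33^2.
Iterate m_{i+1} = d_i*a_i - m_i, d_{i+1} = (1076 - m_{i+1}^2)/d_i, a_{i+1} = floor((a_0 + m_{i+1})/d_{i+1}):
  m_1 = 1*32 - 0 = 32, d_1 = (1076 - 32^2)/1 = 52/1 = 52, a_1 = floor((32 + 32)/52) = 1.
  m_2 = 52*1 - 32 = 20, d_2 = (1076 - 20^2)/52 = 676/52 = 13, a_2 = floor((32 + 20)/13) = 4.
  m_3 = 13*4 - 20 = 32, d_3 = (1076 - 32^2)/13 = 52/13 = 4, a_3 = floor((32 + 32)/4) = 16.
  m_4 = 4*16 - 32 = 32, d_4 = (1076 - 32^2)/4 = 52/4 = 13, a_4 = floor((32 + 32)/13) = 4.
  m_5 = 13*4 - 32 = 20, d_5 = (1076 - 20^2)/13 = 676/13 = 52, a_5 = floor((32 + 20)/52) = 1.
  m_6 = 52*1 - 20 = 32, d_6 = (1076 - 32^2)/52 = 52/52 = 1, a_6 = floor((32 + 32)/1) = 64.
  m_7 = 1*64 - 32 = 32, d_7 = (1076 - 32^2)/1 = 52/1 = 52: (m_7, d_7) = (m_1, d_1) = (32, 52), so from here the quotients repeat a_1, ..., a_6; the period length is 6.
Hence the expansion of sqrt(1076) is a_0 = 32 followed by the repeating block 1, 4, 16, 4, 1, 64 (period 6).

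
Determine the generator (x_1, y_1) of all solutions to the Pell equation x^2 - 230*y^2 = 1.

First expand sqrt(230) as a continued fraction. With x_i = (sqrt(230) + m_i)/d_i and (m_0, d_0) = (0, 1): a_0 = floor(sqrt(230)) = 15, since 15^2 = 225 <= 230 < 256 = 16^2.
Iterate m_{i+1} = d_i*a_i - m_i, d_{i+1} = (230 - m_{i+1}^2)/d_i, a_{i+1} = floor((a_0 + m_{i+1})/d_{i+1}):
  m_1 = 1*15 - 0 = 15, d_1 = (230 - 15^2)/1 = 5/1 = 5, a_1 = floor((15 + 15)/5) = 6.
  m_2 = 5*6 - 15 = 15, d_2 = (230 - 15^2)/5 = 5/5 = 1, a_2 = floor((15 + 15)/1) = 30.
  m_3 = 1*30 - 15 = 15, d_3 = (230 - 15^2)/1 = 5/1 = 5: (m_3, d_3) = (m_1, d_1) = (15, 5), so from here the quotients repeat a_1, a_2; the period length is 2.
So sqrt(230) = [15; (6, 30)] with period length k = 2.
k is even, so the fundamental solution of x^2 - 230y^2 = 1 is (p_{k-1}, q_{k-1}) = (p_1, q_1); compute convergents through index 1.
Convergents (p_i = a_i*p_{i-1} + p_{i-2}, q_i = a_i*q_{i-1} + q_{i-2} with p_{-2}=0, p_{-1}=1, q_{-2}=1, q_{-1}=0):
  i=0: a_0=15, p_0 = 15*1 + 0 = 15, q_0 = 15*0 + 1 = 1.
  i=1: a_1=6, p_1 = 6*15 + 1 = 91, q_1 = 6*1 + 0 = 6.
Check: 91^2 - 230*6^2 = 8281 - 8280 = 1, so (x, y) = (91, 6) solves the equation, and by the theorem it is the least positive solution.

(x, y) = (91, 6)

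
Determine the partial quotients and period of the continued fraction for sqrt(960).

[30; (1, 60)]

Write x_i = (sqrt(960) + m_i)/d_i with (m_0, d_0) = (0, 1). a_0 = floor(sqrt(960)) = 30, since 30^2 = 900 <= 960 < 961 = 31^2.
Iterate m_{i+1} = d_i*a_i - m_i, d_{i+1} = (960 - m_{i+1}^2)/d_i, a_{i+1} = floor((a_0 + m_{i+1})/d_{i+1}):
  m_1 = 1*30 - 0 = 30, d_1 = (960 - 30^2)/1 = 60/1 = 60, a_1 = floor((30 + 30)/60) = 1.
  m_2 = 60*1 - 30 = 30, d_2 = (960 - 30^2)/60 = 60/60 = 1, a_2 = floor((30 + 30)/1) = 60.
  m_3 = 1*60 - 30 = 30, d_3 = (960 - 30^2)/1 = 60/1 = 60: (m_3, d_3) = (m_1, d_1) = (30, 60), so from here the quotients repeat a_1, a_2; the period length is 2.
Hence the expansion of sqrt(960) is a_0 = 30 followed by the repeating block 1, 60 (period 2).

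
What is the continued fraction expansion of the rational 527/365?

[1; 2, 3, 1, 19, 2]

Run the Euclidean algorithm on 527 and 365; the successive quotients are the partial quotients a_0, a_1, ... (each step inverts the fractional part left over by the previous one):
  527 = 1*365 + 162, so a_0 = 1.
  365 = 2*162 + 41, so a_1 = 2.
  162 = 3*41 + 39, so a_2 = 3.
  41 = 1*39 + 2, so a_3 = 1.
  39 = 19*2 + 1, so a_4 = 19.
  2 = 2*1 + 0, so a_5 = 2.
The remainder reaches 0 after 6 divisions, so the expansion has 6 partial quotients, read off in order.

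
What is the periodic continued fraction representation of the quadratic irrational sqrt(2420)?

[49; (5, 5, 1, 18, 1, 5, 5, 98)]

Write x_i = (sqrt(2420) + m_i)/d_i with (m_0, d_0) = (0, 1). a_0 = floor(sqrt(2420)) = 49, since 49^2 = 2401 <= 2420 < 2500 = 50^2.
Iterate m_{i+1} = d_i*a_i - m_i, d_{i+1} = (2420 - m_{i+1}^2)/d_i, a_{i+1} = floor((a_0 + m_{i+1})/d_{i+1}):
  m_1 = 1*49 - 0 = 49, d_1 = (2420 - 49^2)/1 = 19/1 = 19, a_1 = floor((49 + 49)/19) = 5.
  m_2 = 19*5 - 49 = 46, d_2 = (2420 - 46^2)/19 = 304/19 = 16, a_2 = floor((49 + 46)/16) = 5.
  m_3 = 16*5 - 46 = 34, d_3 = (2420 - 34^2)/16 = 1264/16 = 79, a_3 = floor((49 + 34)/79) = 1.
  m_4 = 79*1 - 34 = 45, d_4 = (2420 - 45^2)/79 = 395/79 = 5, a_4 = floor((49 + 45)/5) = 18.
  m_5 = 5*18 - 45 = 45, d_5 = (2420 - 45^2)/5 = 395/5 = 79, a_5 = floor((49 + 45)/79) = 1.
  m_6 = 79*1 - 45 = 34, d_6 = (2420 - 34^2)/79 = 1264/79 = 16, a_6 = floor((49 + 34)/16) = 5.
  m_7 = 16*5 - 34 = 46, d_7 = (2420 - 46^2)/16 = 304/16 = 19, a_7 = floor((49 + 46)/19) = 5.
  m_8 = 19*5 - 46 = 49, d_8 = (2420 - 49^2)/19 = 19/19 = 1, a_8 = floor((49 + 49)/1) = 98.
  m_9 = 1*98 - 49 = 49, d_9 = (2420 - 49^2)/1 = 19/1 = 19: (m_9, d_9) = (m_1, d_1) = (49, 19), so from here the quotients repeat a_1, ..., a_8; the period length is 8.
Hence the expansion of sqrt(2420) is a_0 = 49 followed by the repeating block 5, 5, 1, 18, 1, 5, 5, 98 (period 8).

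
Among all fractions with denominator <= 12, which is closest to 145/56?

31/12

Expand x = 145/56 as a continued fraction with the Euclidean algorithm:
  145 = 2*56 + 33, so a_0 = 2.
  56 = 1*33 + 23, so a_1 = 1.
  33 = 1*23 + 10, so a_2 = 1.
  23 = 2*10 + 3, so a_3 = 2.
  10 = 3*3 + 1, so a_4 = 3.
  3 = 3*1 + 0, so a_5 = 3.
so x = [2; 1, 1, 2, 3, 3].
Convergents (p_i = a_i*p_{i-1} + p_{i-2}, q_i = a_i*q_{i-1} + q_{i-2} with p_{-2}=0, p_{-1}=1, q_{-2}=1, q_{-1}=0), until the denominator exceeds 12:
  i=0: a_0=2, p_0 = 2*1 + 0 = 2, q_0 = 2*0 + 1 = 1.
  i=1: a_1=1, p_1 = 1*2 + 1 = 3, q_1 = 1*1 + 0 = 1.
  i=2: a_2=1, p_2 = 1*3 + 2 = 5, q_2 = 1*1 + 1 = 2.
  i=3: a_3=2, p_3 = 2*5 + 3 = 13, q_3 = 2*2 + 1 = 5.
  i=4: a_4=3, p_4 = 3*13 + 5 = 44, q_4 = 3*5 + 2 = 17.
q_4 = 17 > 12, so the last convergent with denominator <= 12 is p_3/q_3 = 13/5.
The closest fraction with denominator <= 12 is either p_3/q_3 or the intermediate fraction (k*p_3 + p_2)/(k*q_3 + q_2) with the largest k >= 1 whose denominator stays <= 12; these approach x as k grows, and every other convergent or intermediate fraction in range is farther away.
Largest k: floor((12 - q_2)/q_3) = floor((12 - 2)/5) = 2.
That gives (2*13 + 5)/(2*5 + 2) = 31/12.
Compare the errors: |x - 13/5| = |145*5 - 13*56|/(56*5) = 3/280, and |x - 31/12| = |145*12 - 31*56|/(56*12) = 4/672.
Cross-multiplying, 4*280 = 1120 < 2016 = 3*672, so 4/672 is smaller: the intermediate fraction 31/12 is closer to x than 13/5.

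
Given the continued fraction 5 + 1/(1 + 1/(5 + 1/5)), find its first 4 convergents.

5/1, 6/1, 35/6, 181/31

Using the convergent recurrence p_i = a_i*p_{i-1} + p_{i-2}, q_i = a_i*q_{i-1} + q_{i-2} with p_{-2}=0, p_{-1}=1, q_{-2}=1, q_{-1}=0:
  i=0: a_0=5, p_0 = 5*1 + 0 = 5, q_0 = 5*0 + 1 = 1.
  i=1: a_1=1, p_1 = 1*5 + 1 = 6, q_1 = 1*1 + 0 = 1.
  i=2: a_2=5, p_2 = 5*6 + 5 = 35, q_2 = 5*1 + 1 = 6.
  i=3: a_3=5, p_3 = 5*35 + 6 = 181, q_3 = 5*6 + 1 = 31.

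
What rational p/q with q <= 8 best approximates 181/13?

Expand x = 181/13 as a continued fraction with the Euclidean algorithm:
  181 = 13*13 + 12, so a_0 = 13.
  13 = 1*12 + 1, so a_1 = 1.
  12 = 12*1 + 0, so a_2 = 12.
so x = [13; 1, 12].
Convergents (p_i = a_i*p_{i-1} + p_{i-2}, q_i = a_i*q_{i-1} + q_{i-2} with p_{-2}=0, p_{-1}=1, q_{-2}=1, q_{-1}=0), until the denominator exceeds 8:
  i=0: a_0=13, p_0 = 13*1 + 0 = 13, q_0 = 13*0 + 1 = 1.
  i=1: a_1=1, p_1 = 1*13 + 1 = 14, q_1 = 1*1 + 0 = 1.
  i=2: a_2=12, p_2 = 12*14 + 13 = 181, q_2 = 12*1 + 1 = 13.
q_2 = 13 > 8, so the last convergent with denominator <= 8 is p_1/q_1 = 14/1.
The closest fraction with denominator <= 8 is either p_1/q_1 or the intermediate fraction (k*p_1 + p_0)/(k*q_1 + q_0) with the largest k >= 1 whose denominator stays <= 8; these approach x as k grows, and every other convergent or intermediate fraction in range is farther away.
Largest k: floor((8 - q_0)/q_1) = floor((8 - 1)/1) = 7.
That gives (7*14 + 13)/(7*1 + 1) = 111/8.
Compare the errors: |x - 14/1| = |181*1 - 14*13|/(13*1) = 1/13, and |x - 111/8| = |181*8 - 111*13|/(13*8) = 5/104.
Cross-multiplying, 5*13 = 65 < 104 = 1*104, so 5/104 is smaller: the intermediate fraction 111/8 is closer to x than 14/1.

111/8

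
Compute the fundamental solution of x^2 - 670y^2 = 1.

First expand sqrt(670) as a continued fraction. With x_i = (sqrt(670) + m_i)/d_i and (m_0, d_0) = (0, 1): a_0 = floor(sqrt(670)) = 25, since 25^2 = 625 <= 670 < 676 = 26^2.
Iterate m_{i+1} = d_i*a_i - m_i, d_{i+1} = (670 - m_{i+1}^2)/d_i, a_{i+1} = floor((a_0 + m_{i+1})/d_{i+1}):
  m_1 = 1*25 - 0 = 25, d_1 = (670 - 25^2)/1 = 45/1 = 45, a_1 = floor((25 + 25)/45) = 1.
  m_2 = 45*1 - 25 = 20, d_2 = (670 - 20^2)/45 = 270/45 = 6, a_2 = floor((25 + 20)/6) = 7.
  m_3 = 6*7 - 20 = 22, d_3 = (670 - 22^2)/6 = 186/6 = 31, a_3 = floor((25 + 22)/31) = 1.
  m_4 = 31*1 - 22 = 9, d_4 = (670 - 9^2)/31 = 589/31 = 19, a_4 = floor((25 + 9)/19) = 1.
  m_5 = 19*1 - 9 = 10, d_5 = (670 - 10^2)/19 = 570/19 = 30, a_5 = floor((25 + 10)/30) = 1.
  m_6 = 30*1 - 10 = 20, d_6 = (670 - 20^2)/30 = 270/30 = 9, a_6 = floor((25 + 20)/9) = 5.
  m_7 = 9*5 - 20 = 25, d_7 = (670 - 25^2)/9 = 45/9 = 5, a_7 = floor((25 + 25)/5) = 10.
  m_8 = 5*10 - 25 = 25, d_8 = (670 - 25^2)/5 = 45/5 = 9, a_8 = floor((25 + 25)/9) = 5.
  m_9 = 9*5 - 25 = 20, d_9 = (670 - 20^2)/9 = 270/9 = 30, a_9 = floor((25 + 20)/30) = 1.
  m_10 = 30*1 - 20 = 10, d_10 = (670 - 10^2)/30 = 570/30 = 19, a_10 = floor((25 + 10)/19) = 1.
  m_11 = 19*1 - 10 = 9, d_11 = (670 - 9^2)/19 = 589/19 = 31, a_11 = floor((25 + 9)/31) = 1.
  m_12 = 31*1 - 9 = 22, d_12 = (670 - 22^2)/31 = 186/31 = 6, a_12 = floor((25 + 22)/6) = 7.
  m_13 = 6*7 - 22 = 20, d_13 = (670 - 20^2)/6 = 270/6 = 45, a_13 = floor((25 + 20)/45) = 1.
  m_14 = 45*1 - 20 = 25, d_14 = (670 - 25^2)/45 = 45/45 = 1, a_14 = floor((25 + 25)/1) = 50.
  m_15 = 1*50 - 25 = 25, d_15 = (670 - 25^2)/1 = 45/1 = 45: (m_15, d_15) = (m_1, d_1) = (25, 45), so from here the quotients repeat a_1, ..., a_14; the period length is 14.
So sqrt(670) = [25; (1, 7, 1, 1, 1, 5, 10, 5, 1, 1, 1, 7, 1, 50)] with period length k = 14.
k is even, so the fundamental solution of x^2 - 670y^2 = 1 is (p_{k-1}, q_{k-1}) = (p_13, q_13); compute convergents through index 13.
Convergents (p_i = a_i*p_{i-1} + p_{i-2}, q_i = a_i*q_{i-1} + q_{i-2} with p_{-2}=0, p_{-1}=1, q_{-2}=1, q_{-1}=0):
  i=0: a_0=25, p_0 = 25*1 + 0 = 25, q_0 = 25*0 + 1 = 1.
  i=1: a_1=1, p_1 = 1*25 + 1 = 26, q_1 = 1*1 + 0 = 1.
  i=2: a_2=7, p_2 = 7*26 + 25 = 207, q_2 = 7*1 + 1 = 8.
  i=3: a_3=1, p_3 = 1*207 + 26 = 233, q_3 = 1*8 + 1 = 9.
  i=4: a_4=1, p_4 = 1*233 + 207 = 440, q_4 = 1*9 + 8 = 17.
  i=5: a_5=1, p_5 = 1*440 + 233 = 673, q_5 = 1*17 + 9 = 26.
  i=6: a_6=5, p_6 = 5*673 + 440 = 3805, q_6 = 5*26 + 17 = 147.
  i=7: a_7=10, p_7 = 10*3805 + 673 = 38723, q_7 = 10*147 + 26 = 1496.
  i=8: a_8=5, p_8 = 5*38723 + 3805 = 197420, q_8 = 5*1496 + 147 = 7627.
  i=9: a_9=1, p_9 = 1*197420 + 38723 = 236143, q_9 = 1*7627 + 1496 = 9123.
  i=10: a_10=1, p_10 = 1*236143 + 197420 = 433563, q_10 = 1*9123 + 7627 = 16750.
  i=11: a_11=1, p_11 = 1*433563 + 236143 = 669706, q_11 = 1*16750 + 9123 = 25873.
  i=12: a_12=7, p_12 = 7*669706 + 433563 = 5121505, q_12 = 7*25873 + 16750 = 197861.
  i=13: a_13=1, p_13 = 1*5121505 + 669706 = 5791211, q_13 = 1*197861 + 25873 = 223734.
Check: 5791211^2 - 670*223734^2 = 33538124846521 - 33538124846520 = 1, so (x, y) = (5791211, 223734) solves the equation, and by the theorem it is the least positive solution.

(x, y) = (5791211, 223734)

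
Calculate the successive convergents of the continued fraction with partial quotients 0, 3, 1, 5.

0/1, 1/3, 1/4, 6/23

Using the convergent recurrence p_i = a_i*p_{i-1} + p_{i-2}, q_i = a_i*q_{i-1} + q_{i-2} with p_{-2}=0, p_{-1}=1, q_{-2}=1, q_{-1}=0:
  i=0: a_0=0, p_0 = 0*1 + 0 = 0, q_0 = 0*0 + 1 = 1.
  i=1: a_1=3, p_1 = 3*0 + 1 = 1, q_1 = 3*1 + 0 = 3.
  i=2: a_2=1, p_2 = 1*1 + 0 = 1, q_2 = 1*3 + 1 = 4.
  i=3: a_3=5, p_3 = 5*1 + 1 = 6, q_3 = 5*4 + 3 = 23.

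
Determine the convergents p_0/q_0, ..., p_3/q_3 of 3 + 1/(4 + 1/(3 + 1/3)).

3/1, 13/4, 42/13, 139/43

Using the convergent recurrence p_i = a_i*p_{i-1} + p_{i-2}, q_i = a_i*q_{i-1} + q_{i-2} with p_{-2}=0, p_{-1}=1, q_{-2}=1, q_{-1}=0:
  i=0: a_0=3, p_0 = 3*1 + 0 = 3, q_0 = 3*0 + 1 = 1.
  i=1: a_1=4, p_1 = 4*3 + 1 = 13, q_1 = 4*1 + 0 = 4.
  i=2: a_2=3, p_2 = 3*13 + 3 = 42, q_2 = 3*4 + 1 = 13.
  i=3: a_3=3, p_3 = 3*42 + 13 = 139, q_3 = 3*13 + 4 = 43.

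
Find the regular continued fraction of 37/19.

Run the Euclidean algorithm on 37 and 19; the successive quotients are the partial quotients a_0, a_1, ... (each step inverts the fractional part left over by the previous one):
  37 = 1*19 + 18, so a_0 = 1.
  19 = 1*18 + 1, so a_1 = 1.
  18 = 18*1 + 0, so a_2 = 18.
The remainder reaches 0 after 3 divisions, so the expansion has 3 partial quotients, read off in order.

[1; 1, 18]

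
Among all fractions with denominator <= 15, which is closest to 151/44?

24/7

Expand x = 151/44 as a continued fraction with the Euclidean algorithm:
  151 = 3*44 + 19, so a_0 = 3.
  44 = 2*19 + 6, so a_1 = 2.
  19 = 3*6 + 1, so a_2 = 3.
  6 = 6*1 + 0, so a_3 = 6.
so x = [3; 2, 3, 6].
Convergents (p_i = a_i*p_{i-1} + p_{i-2}, q_i = a_i*q_{i-1} + q_{i-2} with p_{-2}=0, p_{-1}=1, q_{-2}=1, q_{-1}=0), until the denominator exceeds 15:
  i=0: a_0=3, p_0 = 3*1 + 0 = 3, q_0 = 3*0 + 1 = 1.
  i=1: a_1=2, p_1 = 2*3 + 1 = 7, q_1 = 2*1 + 0 = 2.
  i=2: a_2=3, p_2 = 3*7 + 3 = 24, q_2 = 3*2 + 1 = 7.
  i=3: a_3=6, p_3 = 6*24 + 7 = 151, q_3 = 6*7 + 2 = 44.
q_3 = 44 > 15, so the last convergent with denominator <= 15 is p_2/q_2 = 24/7.
The closest fraction with denominator <= 15 is either p_2/q_2 or the intermediate fraction (k*p_2 + p_1)/(k*q_2 + q_1) with the largest k >= 1 whose denominator stays <= 15; these approach x as k grows, and every other convergent or intermediate fraction in range is farther away.
Largest k: floor((15 - q_1)/q_2) = floor((15 - 2)/7) = 1.
That gives (1*24 + 7)/(1*7 + 2) = 31/9.
Compare the errors: |x - 24/7| = |151*7 - 24*44|/(44*7) = 1/308, and |x - 31/9| = |151*9 - 31*44|/(44*9) = 5/396.
Cross-multiplying, 1*396 = 396 < 1540 = 5*308, so 1/308 is smaller: the convergent 24/7 is closer to x than 31/9.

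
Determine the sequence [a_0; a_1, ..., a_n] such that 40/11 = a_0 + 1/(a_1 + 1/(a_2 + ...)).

Run the Euclidean algorithm on 40 and 11; the successive quotients are the partial quotients a_0, a_1, ... (each step inverts the fractional part left over by the previous one):
  40 = 3*11 + 7, so a_0 = 3.
  11 = 1*7 + 4, so a_1 = 1.
  7 = 1*4 + 3, so a_2 = 1.
  4 = 1*3 + 1, so a_3 = 1.
  3 = 3*1 + 0, so a_4 = 3.
The remainder reaches 0 after 5 divisions, so the expansion has 5 partial quotients, read off in order.

[3; 1, 1, 1, 3]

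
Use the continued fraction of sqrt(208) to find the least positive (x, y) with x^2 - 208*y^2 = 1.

First expand sqrt(208) as a continued fraction. With x_i = (sqrt(208) + m_i)/d_i and (m_0, d_0) = (0, 1): a_0 = floor(sqrt(208)) = 14, since 14^2 = 196 <= 208 < 225 = 15^2.
Iterate m_{i+1} = d_i*a_i - m_i, d_{i+1} = (208 - m_{i+1}^2)/d_i, a_{i+1} = floor((a_0 + m_{i+1})/d_{i+1}):
  m_1 = 1*14 - 0 = 14, d_1 = (208 - 14^2)/1 = 12/1 = 12, a_1 = floor((14 + 14)/12) = 2.
  m_2 = 12*2 - 14 = 10, d_2 = (208 - 10^2)/12 = 108/12 = 9, a_2 = floor((14 + 10)/9) = 2.
  m_3 = 9*2 - 10 = 8, d_3 = (208 - 8^2)/9 = 144/9 = 16, a_3 = floor((14 + 8)/16) = 1.
  m_4 = 16*1 - 8 = 8, d_4 = (208 - 8^2)/16 = 144/16 = 9, a_4 = floor((14 + 8)/9) = 2.
  m_5 = 9*2 - 8 = 10, d_5 = (208 - 10^2)/9 = 108/9 = 12, a_5 = floor((14 + 10)/12) = 2.
  m_6 = 12*2 - 10 = 14, d_6 = (208 - 14^2)/12 = 12/12 = 1, a_6 = floor((14 + 14)/1) = 28.
  m_7 = 1*28 - 14 = 14, d_7 = (208 - 14^2)/1 = 12/1 = 12: (m_7, d_7) = (m_1, d_1) = (14, 12), so from here the quotients repeat a_1, ..., a_6; the period length is 6.
So sqrt(208) = [14; (2, 2, 1, 2, 2, 28)] with period length k = 6.
k is even, so the fundamental solution of x^2 - 208y^2 = 1 is (p_{k-1}, q_{k-1}) = (p_5, q_5); compute convergents through index 5.
Convergents (p_i = a_i*p_{i-1} + p_{i-2}, q_i = a_i*q_{i-1} + q_{i-2} with p_{-2}=0, p_{-1}=1, q_{-2}=1, q_{-1}=0):
  i=0: a_0=14, p_0 = 14*1 + 0 = 14, q_0 = 14*0 + 1 = 1.
  i=1: a_1=2, p_1 = 2*14 + 1 = 29, q_1 = 2*1 + 0 = 2.
  i=2: a_2=2, p_2 = 2*29 + 14 = 72, q_2 = 2*2 + 1 = 5.
  i=3: a_3=1, p_3 = 1*72 + 29 = 101, q_3 = 1*5 + 2 = 7.
  i=4: a_4=2, p_4 = 2*101 + 72 = 274, q_4 = 2*7 + 5 = 19.
  i=5: a_5=2, p_5 = 2*274 + 101 = 649, q_5 = 2*19 + 7 = 45.
Check: 649^2 - 208*45^2 = 421201 - 421200 = 1, so (x, y) = (649, 45) solves the equation, and by the theorem it is the least positive solution.

(x, y) = (649, 45)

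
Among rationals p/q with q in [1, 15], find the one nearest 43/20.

28/13

Expand x = 43/20 as a continued fraction with the Euclidean algorithm:
  43 = 2*20 + 3, so a_0 = 2.
  20 = 6*3 + 2, so a_1 = 6.
  3 = 1*2 + 1, so a_2 = 1.
  2 = 2*1 + 0, so a_3 = 2.
so x = [2; 6, 1, 2].
Convergents (p_i = a_i*p_{i-1} + p_{i-2}, q_i = a_i*q_{i-1} + q_{i-2} with p_{-2}=0, p_{-1}=1, q_{-2}=1, q_{-1}=0), until the denominator exceeds 15:
  i=0: a_0=2, p_0 = 2*1 + 0 = 2, q_0 = 2*0 + 1 = 1.
  i=1: a_1=6, p_1 = 6*2 + 1 = 13, q_1 = 6*1 + 0 = 6.
  i=2: a_2=1, p_2 = 1*13 + 2 = 15, q_2 = 1*6 + 1 = 7.
  i=3: a_3=2, p_3 = 2*15 + 13 = 43, q_3 = 2*7 + 6 = 20.
q_3 = 20 > 15, so the last convergent with denominator <= 15 is p_2/q_2 = 15/7.
The closest fraction with denominator <= 15 is either p_2/q_2 or the intermediate fraction (k*p_2 + p_1)/(k*q_2 + q_1) with the largest k >= 1 whose denominator stays <= 15; these approach x as k grows, and every other convergent or intermediate fraction in range is farther away.
Largest k: floor((15 - q_1)/q_2) = floor((15 - 6)/7) = 1.
That gives (1*15 + 13)/(1*7 + 6) = 28/13.
Compare the errors: |x - 15/7| = |43*7 - 15*20|/(20*7) = 1/140, and |x - 28/13| = |43*13 - 28*20|/(20*13) = 1/260.
Cross-multiplying, 1*140 = 140 < 260 = 1*260, so 1/260 is smaller: the intermediate fraction 28/13 is closer to x than 15/7.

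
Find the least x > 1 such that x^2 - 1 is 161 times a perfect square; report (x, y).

First expand sqrt(161) as a continued fraction. With x_i = (sqrt(161) + m_i)/d_i and (m_0, d_0) = (0, 1): a_0 = floor(sqrt(161)) = 12, since 12^2 = 144 <= 161 < 169 = 13^2.
Iterate m_{i+1} = d_i*a_i - m_i, d_{i+1} = (161 - m_{i+1}^2)/d_i, a_{i+1} = floor((a_0 + m_{i+1})/d_{i+1}):
  m_1 = 1*12 - 0 = 12, d_1 = (161 - 12^2)/1 = 17/1 = 17, a_1 = floor((12 + 12)/17) = 1.
  m_2 = 17*1 - 12 = 5, d_2 = (161 - 5^2)/17 = 136/17 = 8, a_2 = floor((12 + 5)/8) = 2.
  m_3 = 8*2 - 5 = 11, d_3 = (161 - 11^2)/8 = 40/8 = 5, a_3 = floor((12 + 11)/5) = 4.
  m_4 = 5*4 - 11 = 9, d_4 = (161 - 9^2)/5 = 80/5 = 16, a_4 = floor((12 + 9)/16) = 1.
  m_5 = 16*1 - 9 = 7, d_5 = (161 - 7^2)/16 = 112/16 = 7, a_5 = floor((12 + 7)/7) = 2.
  m_6 = 7*2 - 7 = 7, d_6 = (161 - 7^2)/7 = 112/7 = 16, a_6 = floor((12 + 7)/16) = 1.
  m_7 = 16*1 - 7 = 9, d_7 = (161 - 9^2)/16 = 80/16 = 5, a_7 = floor((12 + 9)/5) = 4.
  m_8 = 5*4 - 9 = 11, d_8 = (161 - 11^2)/5 = 40/5 = 8, a_8 = floor((12 + 11)/8) = 2.
  m_9 = 8*2 - 11 = 5, d_9 = (161 - 5^2)/8 = 136/8 = 17, a_9 = floor((12 + 5)/17) = 1.
  m_10 = 17*1 - 5 = 12, d_10 = (161 - 12^2)/17 = 17/17 = 1, a_10 = floor((12 + 12)/1) = 24.
  m_11 = 1*24 - 12 = 12, d_11 = (161 - 12^2)/1 = 17/1 = 17: (m_11, d_11) = (m_1, d_1) = (12, 17), so from here the quotients repeat a_1, ..., a_10; the period length is 10.
So sqrt(161) = [12; (1, 2, 4, 1, 2, 1, 4, 2, 1, 24)] with period length k = 10.
k is even, so the fundamental solution of x^2 - 161y^2 = 1 is (p_{k-1}, q_{k-1}) = (p_9, q_9); compute convergents through index 9.
Convergents (p_i = a_i*p_{i-1} + p_{i-2}, q_i = a_i*q_{i-1} + q_{i-2} with p_{-2}=0, p_{-1}=1, q_{-2}=1, q_{-1}=0):
  i=0: a_0=12, p_0 = 12*1 + 0 = 12, q_0 = 12*0 + 1 = 1.
  i=1: a_1=1, p_1 = 1*12 + 1 = 13, q_1 = 1*1 + 0 = 1.
  i=2: a_2=2, p_2 = 2*13 + 12 = 38, q_2 = 2*1 + 1 = 3.
  i=3: a_3=4, p_3 = 4*38 + 13 = 165, q_3 = 4*3 + 1 = 13.
  i=4: a_4=1, p_4 = 1*165 + 38 = 203, q_4 = 1*13 + 3 = 16.
  i=5: a_5=2, p_5 = 2*203 + 165 = 571, q_5 = 2*16 + 13 = 45.
  i=6: a_6=1, p_6 = 1*571 + 203 = 774, q_6 = 1*45 + 16 = 61.
  i=7: a_7=4, p_7 = 4*774 + 571 = 3667, q_7 = 4*61 + 45 = 289.
  i=8: a_8=2, p_8 = 2*3667 + 774 = 8108, q_8 = 2*289 + 61 = 639.
  i=9: a_9=1, p_9 = 1*8108 + 3667 = 11775, q_9 = 1*639 + 289 = 928.
Check: 11775^2 - 161*928^2 = 138650625 - 138650624 = 1, so (x, y) = (11775, 928) solves the equation, and by the theorem it is the least positive solution.

(x, y) = (11775, 928)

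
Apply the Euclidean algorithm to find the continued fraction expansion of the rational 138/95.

Run the Euclidean algorithm on 138 and 95; the successive quotients are the partial quotients a_0, a_1, ... (each step inverts the fractional part left over by the previous one):
  138 = 1*95 + 43, so a_0 = 1.
  95 = 2*43 + 9, so a_1 = 2.
  43 = 4*9 + 7, so a_2 = 4.
  9 = 1*7 + 2, so a_3 = 1.
  7 = 3*2 + 1, so a_4 = 3.
  2 = 2*1 + 0, so a_5 = 2.
The remainder reaches 0 after 6 divisions, so the expansion has 6 partial quotients, read off in order.

[1; 2, 4, 1, 3, 2]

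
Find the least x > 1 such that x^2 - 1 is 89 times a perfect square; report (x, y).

(x, y) = (500001, 53000)

First expand sqrt(89) as a continued fraction. With x_i = (sqrt(89) + m_i)/d_i and (m_0, d_0) = (0, 1): a_0 = floor(sqrt(89)) = 9, since 9^2 = 81 <= 89 < 100 = 10^2.
Iterate m_{i+1} = d_i*a_i - m_i, d_{i+1} = (89 - m_{i+1}^2)/d_i, a_{i+1} = floor((a_0 + m_{i+1})/d_{i+1}):
  m_1 = 1*9 - 0 = 9, d_1 = (89 - 9^2)/1 = 8/1 = 8, a_1 = floor((9 + 9)/8) = 2.
  m_2 = 8*2 - 9 = 7, d_2 = (89 - 7^2)/8 = 40/8 = 5, a_2 = floor((9 + 7)/5) = 3.
  m_3 = 5*3 - 7 = 8, d_3 = (89 - 8^2)/5 = 25/5 = 5, a_3 = floor((9 + 8)/5) = 3.
  m_4 = 5*3 - 8 = 7, d_4 = (89 - 7^2)/5 = 40/5 = 8, a_4 = floor((9 + 7)/8) = 2.
  m_5 = 8*2 - 7 = 9, d_5 = (89 - 9^2)/8 = 8/8 = 1, a_5 = floor((9 + 9)/1) = 18.
  m_6 = 1*18 - 9 = 9, d_6 = (89 - 9^2)/1 = 8/1 = 8: (m_6, d_6) = (m_1, d_1) = (9, 8), so from here the quotients repeat a_1, ..., a_5; the period length is 5.
So sqrt(89) = [9; (2, 3, 3, 2, 18)] with period length k = 5.
k is odd, so (p_{k-1}, q_{k-1}) only solves x^2 - 89y^2 = -1 and the fundamental solution of x^2 - 89y^2 = 1 is (p_{2k-1}, q_{2k-1}) = (p_9, q_9); compute convergents through index 9, running through the period twice.
Convergents (p_i = a_i*p_{i-1} + p_{i-2}, q_i = a_i*q_{i-1} + q_{i-2} with p_{-2}=0, p_{-1}=1, q_{-2}=1, q_{-1}=0):
  i=0: a_0=9, p_0 = 9*1 + 0 = 9, q_0 = 9*0 + 1 = 1.
  i=1: a_1=2, p_1 = 2*9 + 1 = 19, q_1 = 2*1 + 0 = 2.
  i=2: a_2=3, p_2 = 3*19 + 9 = 66, q_2 = 3*2 + 1 = 7.
  i=3: a_3=3, p_3 = 3*66 + 19 = 217, q_3 = 3*7 + 2 = 23.
  i=4: a_4=2, p_4 = 2*217 + 66 = 500, q_4 = 2*23 + 7 = 53.
  i=5: a_5=18, p_5 = 18*500 + 217 = 9217, q_5 = 18*53 + 23 = 977.
  i=6: a_6=2, p_6 = 2*9217 + 500 = 18934, q_6 = 2*977 + 53 = 2007.
  i=7: a_7=3, p_7 = 3*18934 + 9217 = 66019, q_7 = 3*2007 + 977 = 6998.
  i=8: a_8=3, p_8 = 3*66019 + 18934 = 216991, q_8 = 3*6998 + 2007 = 23001.
  i=9: a_9=2, p_9 = 2*216991 + 66019 = 500001, q_9 = 2*23001 + 6998 = 53000.
Indeed p_4^2 - 89*q_4^2 = 250000 - 250001 = -1, not +1.
Check: 500001^2 - 89*53000^2 = 250001000001 - 250001000000 = 1, so (x, y) = (500001, 53000) solves the equation, and by the theorem it is the least positive solution.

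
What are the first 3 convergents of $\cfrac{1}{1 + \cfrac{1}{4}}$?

0/1, 1/1, 4/5

Using the convergent recurrence p_i = a_i*p_{i-1} + p_{i-2}, q_i = a_i*q_{i-1} + q_{i-2} with p_{-2}=0, p_{-1}=1, q_{-2}=1, q_{-1}=0:
  i=0: a_0=0, p_0 = 0*1 + 0 = 0, q_0 = 0*0 + 1 = 1.
  i=1: a_1=1, p_1 = 1*0 + 1 = 1, q_1 = 1*1 + 0 = 1.
  i=2: a_2=4, p_2 = 4*1 + 0 = 4, q_2 = 4*1 + 1 = 5.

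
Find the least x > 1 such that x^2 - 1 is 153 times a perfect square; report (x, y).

First expand sqrt(153) as a continued fraction. With x_i = (sqrt(153) + m_i)/d_i and (m_0, d_0) = (0, 1): a_0 = floor(sqrt(153)) = 12, since 12^2 = 144 <= 153 < 169 = 13^2.
Iterate m_{i+1} = d_i*a_i - m_i, d_{i+1} = (153 - m_{i+1}^2)/d_i, a_{i+1} = floor((a_0 + m_{i+1})/d_{i+1}):
  m_1 = 1*12 - 0 = 12, d_1 = (153 - 12^2)/1 = 9/1 = 9, a_1 = floor((12 + 12)/9) = 2.
  m_2 = 9*2 - 12 = 6, d_2 = (153 - 6^2)/9 = 117/9 = 13, a_2 = floor((12 + 6)/13) = 1.
  m_3 = 13*1 - 6 = 7, d_3 = (153 - 7^2)/13 = 104/13 = 8, a_3 = floor((12 + 7)/8) = 2.
  m_4 = 8*2 - 7 = 9, d_4 = (153 - 9^2)/8 = 72/8 = 9, a_4 = floor((12 + 9)/9) = 2.
  m_5 = 9*2 - 9 = 9, d_5 = (153 - 9^2)/9 = 72/9 = 8, a_5 = floor((12 + 9)/8) = 2.
  m_6 = 8*2 - 9 = 7, d_6 = (153 - 7^2)/8 = 104/8 = 13, a_6 = floor((12 + 7)/13) = 1.
  m_7 = 13*1 - 7 = 6, d_7 = (153 - 6^2)/13 = 117/13 = 9, a_7 = floor((12 + 6)/9) = 2.
  m_8 = 9*2 - 6 = 12, d_8 = (153 - 12^2)/9 = 9/9 = 1, a_8 = floor((12 + 12)/1) = 24.
  m_9 = 1*24 - 12 = 12, d_9 = (153 - 12^2)/1 = 9/1 = 9: (m_9, d_9) = (m_1, d_1) = (12, 9), so from here the quotients repeat a_1, ..., a_8; the period length is 8.
So sqrt(153) = [12; (2, 1, 2, 2, 2, 1, 2, 24)] with period length k = 8.
k is even, so the fundamental solution of x^2 - 153y^2 = 1 is (p_{k-1}, q_{k-1}) = (p_7, q_7); compute convergents through index 7.
Convergents (p_i = a_i*p_{i-1} + p_{i-2}, q_i = a_i*q_{i-1} + q_{i-2} with p_{-2}=0, p_{-1}=1, q_{-2}=1, q_{-1}=0):
  i=0: a_0=12, p_0 = 12*1 + 0 = 12, q_0 = 12*0 + 1 = 1.
  i=1: a_1=2, p_1 = 2*12 + 1 = 25, q_1 = 2*1 + 0 = 2.
  i=2: a_2=1, p_2 = 1*25 + 12 = 37, q_2 = 1*2 + 1 = 3.
  i=3: a_3=2, p_3 = 2*37 + 25 = 99, q_3 = 2*3 + 2 = 8.
  i=4: a_4=2, p_4 = 2*99 + 37 = 235, q_4 = 2*8 + 3 = 19.
  i=5: a_5=2, p_5 = 2*235 + 99 = 569, q_5 = 2*19 + 8 = 46.
  i=6: a_6=1, p_6 = 1*569 + 235 = 804, q_6 = 1*46 + 19 = 65.
  i=7: a_7=2, p_7 = 2*804 + 569 = 2177, q_7 = 2*65 + 46 = 176.
Check: 2177^2 - 153*176^2 = 4739329 - 4739328 = 1, so (x, y) = (2177, 176) solves the equation, and by the theorem it is the least positive solution.

(x, y) = (2177, 176)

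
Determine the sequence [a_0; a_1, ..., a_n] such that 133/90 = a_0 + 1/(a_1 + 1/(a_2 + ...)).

[1; 2, 10, 1, 3]

Run the Euclidean algorithm on 133 and 90; the successive quotients are the partial quotients a_0, a_1, ... (each step inverts the fractional part left over by the previous one):
  133 = 1*90 + 43, so a_0 = 1.
  90 = 2*43 + 4, so a_1 = 2.
  43 = 10*4 + 3, so a_2 = 10.
  4 = 1*3 + 1, so a_3 = 1.
  3 = 3*1 + 0, so a_4 = 3.
The remainder reaches 0 after 5 divisions, so the expansion has 5 partial quotients, read off in order.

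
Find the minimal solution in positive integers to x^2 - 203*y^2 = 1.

(x, y) = (57, 4)

First expand sqrt(203) as a continued fraction. With x_i = (sqrt(203) + m_i)/d_i and (m_0, d_0) = (0, 1): a_0 = floor(sqrt(203)) = 14, since 14^2 = 196 <= 203 < 225 = 15^2.
Iterate m_{i+1} = d_i*a_i - m_i, d_{i+1} = (203 - m_{i+1}^2)/d_i, a_{i+1} = floor((a_0 + m_{i+1})/d_{i+1}):
  m_1 = 1*14 - 0 = 14, d_1 = (203 - 14^2)/1 = 7/1 = 7, a_1 = floor((14 + 14)/7) = 4.
  m_2 = 7*4 - 14 = 14, d_2 = (203 - 14^2)/7 = 7/7 = 1, a_2 = floor((14 + 14)/1) = 28.
  m_3 = 1*28 - 14 = 14, d_3 = (203 - 14^2)/1 = 7/1 = 7: (m_3, d_3) = (m_1, d_1) = (14, 7), so from here the quotients repeat a_1, a_2; the period length is 2.
So sqrt(203) = [14; (4, 28)] with period length k = 2.
k is even, so the fundamental solution of x^2 - 203y^2 = 1 is (p_{k-1}, q_{k-1}) = (p_1, q_1); compute convergents through index 1.
Convergents (p_i = a_i*p_{i-1} + p_{i-2}, q_i = a_i*q_{i-1} + q_{i-2} with p_{-2}=0, p_{-1}=1, q_{-2}=1, q_{-1}=0):
  i=0: a_0=14, p_0 = 14*1 + 0 = 14, q_0 = 14*0 + 1 = 1.
  i=1: a_1=4, p_1 = 4*14 + 1 = 57, q_1 = 4*1 + 0 = 4.
Check: 57^2 - 203*4^2 = 3249 - 3248 = 1, so (x, y) = (57, 4) solves the equation, and by the theorem it is the least positive solution.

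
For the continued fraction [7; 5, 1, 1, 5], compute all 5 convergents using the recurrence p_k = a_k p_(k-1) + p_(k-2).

Using the convergent recurrence p_i = a_i*p_{i-1} + p_{i-2}, q_i = a_i*q_{i-1} + q_{i-2} with p_{-2}=0, p_{-1}=1, q_{-2}=1, q_{-1}=0:
  i=0: a_0=7, p_0 = 7*1 + 0 = 7, q_0 = 7*0 + 1 = 1.
  i=1: a_1=5, p_1 = 5*7 + 1 = 36, q_1 = 5*1 + 0 = 5.
  i=2: a_2=1, p_2 = 1*36 + 7 = 43, q_2 = 1*5 + 1 = 6.
  i=3: a_3=1, p_3 = 1*43 + 36 = 79, q_3 = 1*6 + 5 = 11.
  i=4: a_4=5, p_4 = 5*79 + 43 = 438, q_4 = 5*11 + 6 = 61.

7/1, 36/5, 43/6, 79/11, 438/61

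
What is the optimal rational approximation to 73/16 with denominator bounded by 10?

41/9

Expand x = 73/16 as a continued fraction with the Euclidean algorithm:
  73 = 4*16 + 9, so a_0 = 4.
  16 = 1*9 + 7, so a_1 = 1.
  9 = 1*7 + 2, so a_2 = 1.
  7 = 3*2 + 1, so a_3 = 3.
  2 = 2*1 + 0, so a_4 = 2.
so x = [4; 1, 1, 3, 2].
Convergents (p_i = a_i*p_{i-1} + p_{i-2}, q_i = a_i*q_{i-1} + q_{i-2} with p_{-2}=0, p_{-1}=1, q_{-2}=1, q_{-1}=0), until the denominator exceeds 10:
  i=0: a_0=4, p_0 = 4*1 + 0 = 4, q_0 = 4*0 + 1 = 1.
  i=1: a_1=1, p_1 = 1*4 + 1 = 5, q_1 = 1*1 + 0 = 1.
  i=2: a_2=1, p_2 = 1*5 + 4 = 9, q_2 = 1*1 + 1 = 2.
  i=3: a_3=3, p_3 = 3*9 + 5 = 32, q_3 = 3*2 + 1 = 7.
  i=4: a_4=2, p_4 = 2*32 + 9 = 73, q_4 = 2*7 + 2 = 16.
q_4 = 16 > 10, so the last convergent with denominator <= 10 is p_3/q_3 = 32/7.
The closest fraction with denominator <= 10 is either p_3/q_3 or the intermediate fraction (k*p_3 + p_2)/(k*q_3 + q_2) with the largest k >= 1 whose denominator stays <= 10; these approach x as k grows, and every other convergent or intermediate fraction in range is farther away.
Largest k: floor((10 - q_2)/q_3) = floor((10 - 2)/7) = 1.
That gives (1*32 + 9)/(1*7 + 2) = 41/9.
Compare the errors: |x - 32/7| = |73*7 - 32*16|/(16*7) = 1/112, and |x - 41/9| = |73*9 - 41*16|/(16*9) = 1/144.
Cross-multiplying, 1*112 = 112 < 144 = 1*144, so 1/144 is smaller: the intermediate fraction 41/9 is closer to x than 32/7.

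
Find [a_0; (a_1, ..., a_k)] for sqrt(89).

[9; (2, 3, 3, 2, 18)]

Write x_i = (sqrt(89) + m_i)/d_i with (m_0, d_0) = (0, 1). a_0 = floor(sqrt(89)) = 9, since 9^2 = 81 <= 89 < 100 = 10^2.
Iterate m_{i+1} = d_i*a_i - m_i, d_{i+1} = (89 - m_{i+1}^2)/d_i, a_{i+1} = floor((a_0 + m_{i+1})/d_{i+1}):
  m_1 = 1*9 - 0 = 9, d_1 = (89 - 9^2)/1 = 8/1 = 8, a_1 = floor((9 + 9)/8) = 2.
  m_2 = 8*2 - 9 = 7, d_2 = (89 - 7^2)/8 = 40/8 = 5, a_2 = floor((9 + 7)/5) = 3.
  m_3 = 5*3 - 7 = 8, d_3 = (89 - 8^2)/5 = 25/5 = 5, a_3 = floor((9 + 8)/5) = 3.
  m_4 = 5*3 - 8 = 7, d_4 = (89 - 7^2)/5 = 40/5 = 8, a_4 = floor((9 + 7)/8) = 2.
  m_5 = 8*2 - 7 = 9, d_5 = (89 - 9^2)/8 = 8/8 = 1, a_5 = floor((9 + 9)/1) = 18.
  m_6 = 1*18 - 9 = 9, d_6 = (89 - 9^2)/1 = 8/1 = 8: (m_6, d_6) = (m_1, d_1) = (9, 8), so from here the quotients repeat a_1, ..., a_5; the period length is 5.
Hence the expansion of sqrt(89) is a_0 = 9 followed by the repeating block 2, 3, 3, 2, 18 (period 5).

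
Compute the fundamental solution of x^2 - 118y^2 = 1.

(x, y) = (306917, 28254)

First expand sqrt(118) as a continued fraction. With x_i = (sqrt(118) + m_i)/d_i and (m_0, d_0) = (0, 1): a_0 = floor(sqrt(118)) = 10, since 10^2 = 100 <= 118 < 121 = 11^2.
Iterate m_{i+1} = d_i*a_i - m_i, d_{i+1} = (118 - m_{i+1}^2)/d_i, a_{i+1} = floor((a_0 + m_{i+1})/d_{i+1}):
  m_1 = 1*10 - 0 = 10, d_1 = (118 - 10^2)/1 = 18/1 = 18, a_1 = floor((10 + 10)/18) = 1.
  m_2 = 18*1 - 10 = 8, d_2 = (118 - 8^2)/18 = 54/18 = 3, a_2 = floor((10 + 8)/3) = 6.
  m_3 = 3*6 - 8 = 10, d_3 = (118 - 10^2)/3 = 18/3 = 6, a_3 = floor((10 + 10)/6) = 3.
  m_4 = 6*3 - 10 = 8, d_4 = (118 - 8^2)/6 = 54/6 = 9, a_4 = floor((10 + 8)/9) = 2.
  m_5 = 9*2 - 8 = 10, d_5 = (118 - 10^2)/9 = 18/9 = 2, a_5 = floor((10 + 10)/2) = 10.
  m_6 = 2*10 - 10 = 10, d_6 = (118 - 10^2)/2 = 18/2 = 9, a_6 = floor((10 + 10)/9) = 2.
  m_7 = 9*2 - 10 = 8, d_7 = (118 - 8^2)/9 = 54/9 = 6, a_7 = floor((10 + 8)/6) = 3.
  m_8 = 6*3 - 8 = 10, d_8 = (118 - 10^2)/6 = 18/6 = 3, a_8 = floor((10 + 10)/3) = 6.
  m_9 = 3*6 - 10 = 8, d_9 = (118 - 8^2)/3 = 54/3 = 18, a_9 = floor((10 + 8)/18) = 1.
  m_10 = 18*1 - 8 = 10, d_10 = (118 - 10^2)/18 = 18/18 = 1, a_10 = floor((10 + 10)/1) = 20.
  m_11 = 1*20 - 10 = 10, d_11 = (118 - 10^2)/1 = 18/1 = 18: (m_11, d_11) = (m_1, d_1) = (10, 18), so from here the quotients repeat a_1, ..., a_10; the period length is 10.
So sqrt(118) = [10; (1, 6, 3, 2, 10, 2, 3, 6, 1, 20)] with period length k = 10.
k is even, so the fundamental solution of x^2 - 118y^2 = 1 is (p_{k-1}, q_{k-1}) = (p_9, q_9); compute convergents through index 9.
Convergents (p_i = a_i*p_{i-1} + p_{i-2}, q_i = a_i*q_{i-1} + q_{i-2} with p_{-2}=0, p_{-1}=1, q_{-2}=1, q_{-1}=0):
  i=0: a_0=10, p_0 = 10*1 + 0 = 10, q_0 = 10*0 + 1 = 1.
  i=1: a_1=1, p_1 = 1*10 + 1 = 11, q_1 = 1*1 + 0 = 1.
  i=2: a_2=6, p_2 = 6*11 + 10 = 76, q_2 = 6*1 + 1 = 7.
  i=3: a_3=3, p_3 = 3*76 + 11 = 239, q_3 = 3*7 + 1 = 22.
  i=4: a_4=2, p_4 = 2*239 + 76 = 554, q_4 = 2*22 + 7 = 51.
  i=5: a_5=10, p_5 = 10*554 + 239 = 5779, q_5 = 10*51 + 22 = 532.
  i=6: a_6=2, p_6 = 2*5779 + 554 = 12112, q_6 = 2*532 + 51 = 1115.
  i=7: a_7=3, p_7 = 3*12112 + 5779 = 42115, q_7 = 3*1115 + 532 = 3877.
  i=8: a_8=6, p_8 = 6*42115 + 12112 = 264802, q_8 = 6*3877 + 1115 = 24377.
  i=9: a_9=1, p_9 = 1*264802 + 42115 = 306917, q_9 = 1*24377 + 3877 = 28254.
Check: 306917^2 - 118*28254^2 = 94198044889 - 94198044888 = 1, so (x, y) = (306917, 28254) solves the equation, and by the theorem it is the least positive solution.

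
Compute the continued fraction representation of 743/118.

[6; 3, 2, 1, 2, 4]

Run the Euclidean algorithm on 743 and 118; the successive quotients are the partial quotients a_0, a_1, ... (each step inverts the fractional part left over by the previous one):
  743 = 6*118 + 35, so a_0 = 6.
  118 = 3*35 + 13, so a_1 = 3.
  35 = 2*13 + 9, so a_2 = 2.
  13 = 1*9 + 4, so a_3 = 1.
  9 = 2*4 + 1, so a_4 = 2.
  4 = 4*1 + 0, so a_5 = 4.
The remainder reaches 0 after 6 divisions, so the expansion has 6 partial quotients, read off in order.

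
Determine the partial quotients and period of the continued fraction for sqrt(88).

[9; (2, 1, 1, 1, 2, 18)]

Write x_i = (sqrt(88) + m_i)/d_i with (m_0, d_0) = (0, 1). a_0 = floor(sqrt(88)) = 9, since 9^2 = 81 <= 88 < 100 = 10^2.
Iterate m_{i+1} = d_i*a_i - m_i, d_{i+1} = (88 - m_{i+1}^2)/d_i, a_{i+1} = floor((a_0 + m_{i+1})/d_{i+1}):
  m_1 = 1*9 - 0 = 9, d_1 = (88 - 9^2)/1 = 7/1 = 7, a_1 = floor((9 + 9)/7) = 2.
  m_2 = 7*2 - 9 = 5, d_2 = (88 - 5^2)/7 = 63/7 = 9, a_2 = floor((9 + 5)/9) = 1.
  m_3 = 9*1 - 5 = 4, d_3 = (88 - 4^2)/9 = 72/9 = 8, a_3 = floor((9 + 4)/8) = 1.
  m_4 = 8*1 - 4 = 4, d_4 = (88 - 4^2)/8 = 72/8 = 9, a_4 = floor((9 + 4)/9) = 1.
  m_5 = 9*1 - 4 = 5, d_5 = (88 - 5^2)/9 = 63/9 = 7, a_5 = floor((9 + 5)/7) = 2.
  m_6 = 7*2 - 5 = 9, d_6 = (88 - 9^2)/7 = 7/7 = 1, a_6 = floor((9 + 9)/1) = 18.
  m_7 = 1*18 - 9 = 9, d_7 = (88 - 9^2)/1 = 7/1 = 7: (m_7, d_7) = (m_1, d_1) = (9, 7), so from here the quotients repeat a_1, ..., a_6; the period length is 6.
Hence the expansion of sqrt(88) is a_0 = 9 followed by the repeating block 2, 1, 1, 1, 2, 18 (period 6).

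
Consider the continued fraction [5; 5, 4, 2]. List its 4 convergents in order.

5/1, 26/5, 109/21, 244/47

Using the convergent recurrence p_i = a_i*p_{i-1} + p_{i-2}, q_i = a_i*q_{i-1} + q_{i-2} with p_{-2}=0, p_{-1}=1, q_{-2}=1, q_{-1}=0:
  i=0: a_0=5, p_0 = 5*1 + 0 = 5, q_0 = 5*0 + 1 = 1.
  i=1: a_1=5, p_1 = 5*5 + 1 = 26, q_1 = 5*1 + 0 = 5.
  i=2: a_2=4, p_2 = 4*26 + 5 = 109, q_2 = 4*5 + 1 = 21.
  i=3: a_3=2, p_3 = 2*109 + 26 = 244, q_3 = 2*21 + 5 = 47.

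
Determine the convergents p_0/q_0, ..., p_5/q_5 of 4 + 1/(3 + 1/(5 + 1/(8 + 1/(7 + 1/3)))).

Using the convergent recurrence p_i = a_i*p_{i-1} + p_{i-2}, q_i = a_i*q_{i-1} + q_{i-2} with p_{-2}=0, p_{-1}=1, q_{-2}=1, q_{-1}=0:
  i=0: a_0=4, p_0 = 4*1 + 0 = 4, q_0 = 4*0 + 1 = 1.
  i=1: a_1=3, p_1 = 3*4 + 1 = 13, q_1 = 3*1 + 0 = 3.
  i=2: a_2=5, p_2 = 5*13 + 4 = 69, q_2 = 5*3 + 1 = 16.
  i=3: a_3=8, p_3 = 8*69 + 13 = 565, q_3 = 8*16 + 3 = 131.
  i=4: a_4=7, p_4 = 7*565 + 69 = 4024, q_4 = 7*131 + 16 = 933.
  i=5: a_5=3, p_5 = 3*4024 + 565 = 12637, q_5 = 3*933 + 131 = 2930.

4/1, 13/3, 69/16, 565/131, 4024/933, 12637/2930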